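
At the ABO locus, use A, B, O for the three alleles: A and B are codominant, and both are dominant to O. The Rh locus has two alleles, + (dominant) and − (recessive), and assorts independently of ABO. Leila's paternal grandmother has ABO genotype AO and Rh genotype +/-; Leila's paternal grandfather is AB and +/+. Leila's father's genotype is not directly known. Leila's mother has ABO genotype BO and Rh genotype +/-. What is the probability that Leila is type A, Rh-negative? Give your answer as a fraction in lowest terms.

Leila's father's ABO genotype from AO × AB: 1/4 AA, 1/4 AB, 1/4 AO, 1/4 BO.
Crossing each possibility with the mother BO and summing P(type A): 1/4·1/2 + 1/4·1/4 + 1/4·1/4 + 1/4·0 = 1/4.
Similarly for Rh via the father's Rh distribution: P(Rh-) = 1/8.
Independent loci: 1/4 × 1/8 = 1/32.

1/32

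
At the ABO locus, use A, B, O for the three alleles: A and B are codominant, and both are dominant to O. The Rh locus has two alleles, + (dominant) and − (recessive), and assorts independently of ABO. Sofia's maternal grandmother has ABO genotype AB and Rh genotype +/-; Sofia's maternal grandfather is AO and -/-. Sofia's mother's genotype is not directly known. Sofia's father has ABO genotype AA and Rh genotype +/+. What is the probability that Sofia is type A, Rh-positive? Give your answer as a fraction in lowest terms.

Sofia's mother's ABO genotype from AB × AO: 1/4 AA, 1/4 AB, 1/4 AO, 1/4 BO.
Crossing each possibility with the father AA and summing P(type A): 1/4·1 + 1/4·1/2 + 1/4·1 + 1/4·1/2 = 3/4.
Similarly for Rh via the mother's Rh distribution: P(Rh+) = 1.
Independent loci: 3/4 × 1 = 3/4.

3/4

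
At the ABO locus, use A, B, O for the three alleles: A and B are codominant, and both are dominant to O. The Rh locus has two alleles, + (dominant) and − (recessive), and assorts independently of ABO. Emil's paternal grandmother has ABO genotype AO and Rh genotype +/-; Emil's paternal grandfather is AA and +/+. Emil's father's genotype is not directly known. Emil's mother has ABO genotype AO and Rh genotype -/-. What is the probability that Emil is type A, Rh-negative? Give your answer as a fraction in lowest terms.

7/32

Emil's father's ABO genotype from AO × AA: 1/2 AA, 1/2 AO.
Crossing each possibility with the mother AO and summing P(type A): 1/2·1 + 1/2·3/4 = 7/8.
Similarly for Rh via the father's Rh distribution: P(Rh-) = 1/4.
Independent loci: 7/8 × 1/4 = 7/32.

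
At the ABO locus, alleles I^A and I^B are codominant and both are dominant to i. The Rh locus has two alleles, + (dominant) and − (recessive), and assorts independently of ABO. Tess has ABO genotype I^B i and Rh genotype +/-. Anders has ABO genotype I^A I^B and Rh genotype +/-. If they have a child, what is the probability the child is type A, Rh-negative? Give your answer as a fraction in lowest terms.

ABO cross I^B i × I^A I^B → offspring phenotypes: 1/4 A, 1/2 B, 1/4 AB.
Rh cross +/- × +/- → 3/4 Rh+, 1/4 Rh-.
Independent loci: P(type A, Rh-negative) = 1/4 × 1/4 = 1/16.

1/16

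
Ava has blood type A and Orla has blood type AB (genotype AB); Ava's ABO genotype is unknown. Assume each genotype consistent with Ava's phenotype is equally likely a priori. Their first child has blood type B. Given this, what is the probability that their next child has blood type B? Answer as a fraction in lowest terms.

1/4

Possible genotypes: Ava ∈ {AA, AO}; Orla ∈ {AB}.
Weight each parental genotype pair by prior × P(type-B child):
  AO × AB: posterior weight 1; P(next child type B) = 1/4.
Weighted sum = 1/4.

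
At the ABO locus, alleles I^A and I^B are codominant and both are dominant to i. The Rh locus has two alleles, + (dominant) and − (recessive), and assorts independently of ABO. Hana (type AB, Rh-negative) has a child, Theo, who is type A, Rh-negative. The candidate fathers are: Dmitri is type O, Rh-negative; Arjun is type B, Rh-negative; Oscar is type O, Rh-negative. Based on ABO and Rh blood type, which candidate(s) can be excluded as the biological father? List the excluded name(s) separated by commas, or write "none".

none

A candidate is excluded only if no genotype consistent with his phenotype could produce a type A, Rh-negative child with a type AB, Rh-negative mother.
Every candidate has at least one consistent genotype combination, so none can be excluded.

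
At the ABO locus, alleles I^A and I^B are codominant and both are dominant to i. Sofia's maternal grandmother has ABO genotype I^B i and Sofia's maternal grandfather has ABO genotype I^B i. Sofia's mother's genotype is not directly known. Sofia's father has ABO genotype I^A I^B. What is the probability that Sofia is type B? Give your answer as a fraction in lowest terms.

Sofia's mother's ABO genotype from I^B i × I^B i: 1/4 I^B I^B, 1/2 I^B i, 1/4 i i.
Crossing each possibility with the father I^A I^B and summing P(type B): 1/4·1/2 + 1/2·1/2 + 1/4·1/2 = 1/2.

1/2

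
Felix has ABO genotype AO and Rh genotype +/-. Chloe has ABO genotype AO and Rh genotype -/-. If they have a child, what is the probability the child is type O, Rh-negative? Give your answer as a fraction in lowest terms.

1/8

ABO cross AO × AO → offspring phenotypes: 1/4 O, 3/4 A.
Rh cross +/- × -/- → 1/2 Rh+, 1/2 Rh-.
Independent loci: P(type O, Rh-negative) = 1/4 × 1/2 = 1/8.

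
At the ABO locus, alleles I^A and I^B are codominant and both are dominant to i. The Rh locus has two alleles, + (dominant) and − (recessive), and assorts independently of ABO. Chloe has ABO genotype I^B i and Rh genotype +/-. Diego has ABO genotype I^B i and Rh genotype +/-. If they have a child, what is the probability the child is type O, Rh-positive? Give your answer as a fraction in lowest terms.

ABO cross I^B i × I^B i → offspring phenotypes: 1/4 O, 3/4 B.
Rh cross +/- × +/- → 3/4 Rh+, 1/4 Rh-.
Independent loci: P(type O, Rh-positive) = 1/4 × 3/4 = 3/16.

3/16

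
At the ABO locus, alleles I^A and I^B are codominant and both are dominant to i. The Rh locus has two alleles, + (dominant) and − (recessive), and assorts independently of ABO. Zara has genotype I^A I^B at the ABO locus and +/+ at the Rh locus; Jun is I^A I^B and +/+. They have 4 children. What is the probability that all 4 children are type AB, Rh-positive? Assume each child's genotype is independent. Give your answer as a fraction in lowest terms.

ABO cross I^A I^B × I^A I^B → 1/4 A, 1/4 B, 1/2 AB.
Rh cross +/+ × +/+ → 1 Rh+; so P(type AB, Rh-positive) = 1/2 × 1 = 1/2 per child.
All 4 independent: (1/2)^4 = 1/16.

1/16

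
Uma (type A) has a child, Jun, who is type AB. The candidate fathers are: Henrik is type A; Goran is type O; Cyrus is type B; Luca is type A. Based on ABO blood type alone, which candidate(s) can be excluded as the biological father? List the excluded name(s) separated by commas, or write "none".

Henrik, Goran, Luca

A candidate is excluded only if no genotype consistent with his phenotype could produce a type AB child with a type A mother.
Henrik (type A): no genotype consistent with that phenotype can produce a type-AB child with a type-A mother.
Goran (type O): no genotype consistent with that phenotype can produce a type-AB child with a type-A mother.
Luca (type A): no genotype consistent with that phenotype can produce a type-AB child with a type-A mother.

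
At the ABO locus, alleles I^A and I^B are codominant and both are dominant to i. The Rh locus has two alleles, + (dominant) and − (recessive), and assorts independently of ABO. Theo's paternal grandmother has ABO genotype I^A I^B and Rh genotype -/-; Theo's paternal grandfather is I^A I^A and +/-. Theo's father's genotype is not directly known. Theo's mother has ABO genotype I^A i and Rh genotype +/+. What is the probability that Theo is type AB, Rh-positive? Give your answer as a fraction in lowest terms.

1/8

Theo's father's ABO genotype from I^A I^B × I^A I^A: 1/2 I^A I^A, 1/2 I^A I^B.
Crossing each possibility with the mother I^A i and summing P(type AB): 1/2·0 + 1/2·1/4 = 1/8.
Similarly for Rh via the father's Rh distribution: P(Rh+) = 1.
Independent loci: 1/8 × 1 = 1/8.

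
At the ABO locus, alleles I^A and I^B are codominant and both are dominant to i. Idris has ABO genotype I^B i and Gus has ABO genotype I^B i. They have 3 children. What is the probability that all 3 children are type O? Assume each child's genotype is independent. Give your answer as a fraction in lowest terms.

1/64

ABO cross I^B i × I^B i → 1/4 O, 3/4 B.
So P(type O) = 1/4 per child.
All 3 independent: (1/4)^3 = 1/64.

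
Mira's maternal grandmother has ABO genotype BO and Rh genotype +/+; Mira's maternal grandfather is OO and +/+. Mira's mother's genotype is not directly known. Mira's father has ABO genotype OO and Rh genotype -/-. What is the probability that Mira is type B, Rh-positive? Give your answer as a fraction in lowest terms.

Mira's mother's ABO genotype from BO × OO: 1/2 BO, 1/2 OO.
Crossing each possibility with the father OO and summing P(type B): 1/2·1/2 + 1/2·0 = 1/4.
Similarly for Rh via the mother's Rh distribution: P(Rh+) = 1.
Independent loci: 1/4 × 1 = 1/4.

1/4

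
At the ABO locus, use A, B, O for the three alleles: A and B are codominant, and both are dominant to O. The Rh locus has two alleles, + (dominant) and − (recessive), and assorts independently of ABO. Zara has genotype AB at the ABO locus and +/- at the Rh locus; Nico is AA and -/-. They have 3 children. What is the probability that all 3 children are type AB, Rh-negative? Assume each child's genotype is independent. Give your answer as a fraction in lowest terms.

ABO cross AB × AA → 1/2 A, 1/2 AB.
Rh cross +/- × -/- → 1/2 Rh+, 1/2 Rh-; so P(type AB, Rh-negative) = 1/2 × 1/2 = 1/4 per child.
All 3 independent: (1/4)^3 = 1/64.

1/64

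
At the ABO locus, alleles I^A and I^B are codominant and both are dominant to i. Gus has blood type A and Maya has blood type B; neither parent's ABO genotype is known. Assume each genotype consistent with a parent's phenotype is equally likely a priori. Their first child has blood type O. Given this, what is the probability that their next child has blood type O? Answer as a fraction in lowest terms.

1/4

Possible genotypes: Gus ∈ {I^A I^A, I^A i}; Maya ∈ {I^B I^B, I^B i}.
Weight each parental genotype pair by prior × P(type-O child):
  I^A i × I^B i: posterior weight 1; P(next child type O) = 1/4.
Weighted sum = 1/4.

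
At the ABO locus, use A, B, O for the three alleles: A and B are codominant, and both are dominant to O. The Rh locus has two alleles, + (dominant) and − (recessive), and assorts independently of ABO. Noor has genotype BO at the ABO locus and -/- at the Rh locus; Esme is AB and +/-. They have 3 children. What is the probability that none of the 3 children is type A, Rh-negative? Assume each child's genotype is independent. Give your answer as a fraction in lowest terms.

ABO cross BO × AB → 1/4 A, 1/2 B, 1/4 AB.
Rh cross -/- × +/- → 1/2 Rh+, 1/2 Rh-; so P(type A, Rh-negative) = 1/4 × 1/2 = 1/8 per child.
P(not type A, Rh-negative) = 7/8 for one child; (7/8)^3 = 343/512.

343/512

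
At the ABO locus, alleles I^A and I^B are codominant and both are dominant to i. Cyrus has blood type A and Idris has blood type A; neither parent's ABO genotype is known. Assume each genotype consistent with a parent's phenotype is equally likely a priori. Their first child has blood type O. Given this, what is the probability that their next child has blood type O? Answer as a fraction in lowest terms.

1/4

Possible genotypes: Cyrus ∈ {I^A I^A, I^A i}; Idris ∈ {I^A I^A, I^A i}.
Weight each parental genotype pair by prior × P(type-O child):
  I^A i × I^A i: posterior weight 1; P(next child type O) = 1/4.
Weighted sum = 1/4.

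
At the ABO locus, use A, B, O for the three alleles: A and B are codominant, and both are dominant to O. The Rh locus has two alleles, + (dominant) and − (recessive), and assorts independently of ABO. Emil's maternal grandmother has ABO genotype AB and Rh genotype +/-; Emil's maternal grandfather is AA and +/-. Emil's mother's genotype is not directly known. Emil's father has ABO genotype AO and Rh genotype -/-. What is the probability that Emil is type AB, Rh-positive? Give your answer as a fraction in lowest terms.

Emil's mother's ABO genotype from AB × AA: 1/2 AA, 1/2 AB.
Crossing each possibility with the father AO and summing P(type AB): 1/2·0 + 1/2·1/4 = 1/8.
Similarly for Rh via the mother's Rh distribution: P(Rh+) = 1/2.
Independent loci: 1/8 × 1/2 = 1/16.

1/16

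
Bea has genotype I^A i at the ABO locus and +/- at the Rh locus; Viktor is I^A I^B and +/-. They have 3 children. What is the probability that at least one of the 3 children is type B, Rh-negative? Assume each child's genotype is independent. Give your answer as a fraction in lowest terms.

ABO cross I^A i × I^A I^B → 1/2 A, 1/4 B, 1/4 AB.
Rh cross +/- × +/- → 3/4 Rh+, 1/4 Rh-; so P(type B, Rh-negative) = 1/4 × 1/4 = 1/16 per child.
P(none) = (15/16)^3 = 3375/4096; P(at least one) = 1 − 3375/4096 = 721/4096.

721/4096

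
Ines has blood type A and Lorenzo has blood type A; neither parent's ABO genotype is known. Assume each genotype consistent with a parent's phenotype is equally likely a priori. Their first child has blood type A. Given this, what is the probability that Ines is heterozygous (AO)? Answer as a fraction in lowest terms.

7/15

Possible genotypes: Ines ∈ {AA, AO}; Lorenzo ∈ {AA, AO}.
Weight each parental genotype pair by prior × P(type-A child):
  AA × AA: posterior weight 4/15.
  AA × AO: posterior weight 4/15.
  AO × AA: posterior weight 4/15.
  AO × AO: posterior weight 1/5.
Sum the posterior weight over pairs where Ines is AO: 7/15.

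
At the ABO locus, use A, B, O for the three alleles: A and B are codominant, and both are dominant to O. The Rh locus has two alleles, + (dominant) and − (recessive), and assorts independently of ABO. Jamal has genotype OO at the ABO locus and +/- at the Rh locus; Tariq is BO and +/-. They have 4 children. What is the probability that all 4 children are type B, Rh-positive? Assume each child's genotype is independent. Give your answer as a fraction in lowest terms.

81/4096

ABO cross OO × BO → 1/2 O, 1/2 B.
Rh cross +/- × +/- → 3/4 Rh+, 1/4 Rh-; so P(type B, Rh-positive) = 1/2 × 3/4 = 3/8 per child.
All 4 independent: (3/8)^4 = 81/4096.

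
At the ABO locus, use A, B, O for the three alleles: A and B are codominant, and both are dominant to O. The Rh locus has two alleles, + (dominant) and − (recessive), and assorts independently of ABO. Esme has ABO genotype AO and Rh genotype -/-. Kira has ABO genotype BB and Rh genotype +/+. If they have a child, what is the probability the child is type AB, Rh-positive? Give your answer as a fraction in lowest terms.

1/2

ABO cross AO × BB → offspring phenotypes: 1/2 B, 1/2 AB.
Rh cross -/- × +/+ → 1 Rh+.
Independent loci: P(type AB, Rh-positive) = 1/2 × 1 = 1/2.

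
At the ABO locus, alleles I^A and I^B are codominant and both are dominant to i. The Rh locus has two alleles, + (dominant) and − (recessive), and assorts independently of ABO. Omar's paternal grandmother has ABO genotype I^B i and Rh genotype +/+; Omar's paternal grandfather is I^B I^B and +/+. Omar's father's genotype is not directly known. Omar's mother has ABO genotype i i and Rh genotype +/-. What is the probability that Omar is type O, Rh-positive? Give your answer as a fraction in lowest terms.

1/4

Omar's father's ABO genotype from I^B i × I^B I^B: 1/2 I^B I^B, 1/2 I^B i.
Crossing each possibility with the mother i i and summing P(type O): 1/2·0 + 1/2·1/2 = 1/4.
Similarly for Rh via the father's Rh distribution: P(Rh+) = 1.
Independent loci: 1/4 × 1 = 1/4.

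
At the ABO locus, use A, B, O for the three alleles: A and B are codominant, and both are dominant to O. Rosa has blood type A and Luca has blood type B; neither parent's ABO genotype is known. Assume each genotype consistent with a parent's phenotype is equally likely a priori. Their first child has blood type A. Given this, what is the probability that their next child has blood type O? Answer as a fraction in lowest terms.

1/12

Possible genotypes: Rosa ∈ {AA, AO}; Luca ∈ {BB, BO}.
Weight each parental genotype pair by prior × P(type-A child):
  AA × BO: posterior weight 2/3; P(next child type O) = 0.
  AO × BO: posterior weight 1/3; P(next child type O) = 1/4.
Weighted sum = 1/12.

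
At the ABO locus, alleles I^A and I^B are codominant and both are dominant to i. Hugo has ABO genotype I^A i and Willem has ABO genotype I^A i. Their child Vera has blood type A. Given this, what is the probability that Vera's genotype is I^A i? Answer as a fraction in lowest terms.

2/3

Cross I^A i × I^A i → 1/4 I^A I^A, 1/2 I^A i, 1/4 i i.
Type-A genotypes among offspring: I^A I^A (1/4), I^A i (1/2); total 3/4.
P(I^A i | type A) = (1/2) / (3/4) = 2/3.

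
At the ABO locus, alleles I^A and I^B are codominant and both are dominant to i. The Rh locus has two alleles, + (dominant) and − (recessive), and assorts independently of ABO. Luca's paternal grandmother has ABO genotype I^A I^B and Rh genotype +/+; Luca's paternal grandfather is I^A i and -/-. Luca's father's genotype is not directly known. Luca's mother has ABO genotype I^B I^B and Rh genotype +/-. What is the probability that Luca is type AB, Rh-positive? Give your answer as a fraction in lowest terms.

3/8

Luca's father's ABO genotype from I^A I^B × I^A i: 1/4 I^A I^A, 1/4 I^A I^B, 1/4 I^A i, 1/4 I^B i.
Crossing each possibility with the mother I^B I^B and summing P(type AB): 1/4·1 + 1/4·1/2 + 1/4·1/2 + 1/4·0 = 1/2.
Similarly for Rh via the father's Rh distribution: P(Rh+) = 3/4.
Independent loci: 1/2 × 3/4 = 3/8.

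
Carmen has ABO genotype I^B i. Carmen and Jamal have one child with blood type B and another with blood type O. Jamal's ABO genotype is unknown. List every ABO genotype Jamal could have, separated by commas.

I^A i, I^B i, i i

For each candidate genotype of Jamal, check whether crossing it with I^B i can produce every observed child phenotype.
  I^A I^A → possible child types {A, AB} ✗
  I^A I^B → possible child types {A, B, AB} ✗
  I^A i → possible child types {O, A, B, AB} ✓
  I^B I^B → possible child types {B} ✗
  I^B i → possible child types {O, B} ✓
  i i → possible child types {O, B} ✓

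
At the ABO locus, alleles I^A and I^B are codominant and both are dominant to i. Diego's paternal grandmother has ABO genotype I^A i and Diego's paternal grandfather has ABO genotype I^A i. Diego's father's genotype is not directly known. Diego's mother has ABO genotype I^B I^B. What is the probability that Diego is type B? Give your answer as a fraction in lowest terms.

1/2

Diego's father's ABO genotype from I^A i × I^A i: 1/4 I^A I^A, 1/2 I^A i, 1/4 i i.
Crossing each possibility with the mother I^B I^B and summing P(type B): 1/4·0 + 1/2·1/2 + 1/4·1 = 1/2.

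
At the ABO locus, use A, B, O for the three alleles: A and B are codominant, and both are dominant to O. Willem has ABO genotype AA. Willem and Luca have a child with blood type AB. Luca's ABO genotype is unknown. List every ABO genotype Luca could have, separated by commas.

For each candidate genotype of Luca, check whether crossing it with AA can produce every observed child phenotype.
  AA → possible child types {A} ✗
  AB → possible child types {A, AB} ✓
  AO → possible child types {A} ✗
  BB → possible child types {AB} ✓
  BO → possible child types {A, AB} ✓
  OO → possible child types {A} ✗

AB, BB, BO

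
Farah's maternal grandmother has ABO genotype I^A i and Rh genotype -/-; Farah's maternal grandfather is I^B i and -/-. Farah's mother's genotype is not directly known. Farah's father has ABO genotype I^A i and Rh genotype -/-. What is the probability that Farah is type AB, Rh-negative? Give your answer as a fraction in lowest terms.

Farah's mother's ABO genotype from I^A i × I^B i: 1/4 I^A I^B, 1/4 I^A i, 1/4 I^B i, 1/4 i i.
Crossing each possibility with the father I^A i and summing P(type AB): 1/4·1/4 + 1/4·0 + 1/4·1/4 + 1/4·0 = 1/8.
Similarly for Rh via the mother's Rh distribution: P(Rh-) = 1.
Independent loci: 1/8 × 1 = 1/8.

1/8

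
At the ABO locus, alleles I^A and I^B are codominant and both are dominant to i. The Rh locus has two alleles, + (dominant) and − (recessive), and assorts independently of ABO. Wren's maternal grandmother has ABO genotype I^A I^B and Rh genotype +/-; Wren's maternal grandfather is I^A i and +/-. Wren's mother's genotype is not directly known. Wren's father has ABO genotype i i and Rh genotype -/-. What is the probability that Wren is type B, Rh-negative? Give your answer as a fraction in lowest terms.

Wren's mother's ABO genotype from I^A I^B × I^A i: 1/4 I^A I^A, 1/4 I^A I^B, 1/4 I^A i, 1/4 I^B i.
Crossing each possibility with the father i i and summing P(type B): 1/4·0 + 1/4·1/2 + 1/4·0 + 1/4·1/2 = 1/4.
Similarly for Rh via the mother's Rh distribution: P(Rh-) = 1/2.
Independent loci: 1/4 × 1/2 = 1/8.

1/8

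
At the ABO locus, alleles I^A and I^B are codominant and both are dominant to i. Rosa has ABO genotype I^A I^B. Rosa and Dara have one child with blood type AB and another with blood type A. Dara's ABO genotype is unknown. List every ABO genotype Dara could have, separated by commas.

I^A I^A, I^A I^B, I^A i, I^B i

For each candidate genotype of Dara, check whether crossing it with I^A I^B can produce every observed child phenotype.
  I^A I^A → possible child types {A, AB} ✓
  I^A I^B → possible child types {A, B, AB} ✓
  I^A i → possible child types {A, B, AB} ✓
  I^B I^B → possible child types {B, AB} ✗
  I^B i → possible child types {A, B, AB} ✓
  i i → possible child types {A, B} ✗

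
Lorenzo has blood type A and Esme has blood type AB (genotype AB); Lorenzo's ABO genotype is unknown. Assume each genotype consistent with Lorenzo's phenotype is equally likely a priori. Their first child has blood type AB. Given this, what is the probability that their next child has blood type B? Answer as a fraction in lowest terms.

Possible genotypes: Lorenzo ∈ {AA, AO}; Esme ∈ {AB}.
Weight each parental genotype pair by prior × P(type-AB child):
  AA × AB: posterior weight 2/3; P(next child type B) = 0.
  AO × AB: posterior weight 1/3; P(next child type B) = 1/4.
Weighted sum = 1/12.

1/12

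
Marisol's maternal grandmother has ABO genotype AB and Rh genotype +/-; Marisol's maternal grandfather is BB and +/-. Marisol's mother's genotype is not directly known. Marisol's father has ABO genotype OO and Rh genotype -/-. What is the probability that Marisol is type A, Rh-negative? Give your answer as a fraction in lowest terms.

Marisol's mother's ABO genotype from AB × BB: 1/2 AB, 1/2 BB.
Crossing each possibility with the father OO and summing P(type A): 1/2·1/2 + 1/2·0 = 1/4.
Similarly for Rh via the mother's Rh distribution: P(Rh-) = 1/2.
Independent loci: 1/4 × 1/2 = 1/8.

1/8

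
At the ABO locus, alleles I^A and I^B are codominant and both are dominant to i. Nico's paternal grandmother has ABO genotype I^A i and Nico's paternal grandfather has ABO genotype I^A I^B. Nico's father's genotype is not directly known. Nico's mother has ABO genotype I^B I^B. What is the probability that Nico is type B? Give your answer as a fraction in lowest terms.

1/2

Nico's father's ABO genotype from I^A i × I^A I^B: 1/4 I^A I^A, 1/4 I^A I^B, 1/4 I^A i, 1/4 I^B i.
Crossing each possibility with the mother I^B I^B and summing P(type B): 1/4·0 + 1/4·1/2 + 1/4·1/2 + 1/4·1 = 1/2.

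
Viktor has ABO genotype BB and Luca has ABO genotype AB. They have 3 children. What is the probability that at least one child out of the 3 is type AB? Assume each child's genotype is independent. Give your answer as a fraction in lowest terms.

7/8

ABO cross BB × AB → 1/2 B, 1/2 AB.
So P(type AB) = 1/2 per child.
P(none) = (1/2)^3 = 1/8; P(at least one) = 1 − 1/8 = 7/8.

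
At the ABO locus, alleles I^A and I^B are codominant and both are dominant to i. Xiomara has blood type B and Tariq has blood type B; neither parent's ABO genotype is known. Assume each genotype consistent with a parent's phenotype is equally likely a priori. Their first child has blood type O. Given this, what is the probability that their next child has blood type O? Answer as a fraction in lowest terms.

1/4

Possible genotypes: Xiomara ∈ {I^B I^B, I^B i}; Tariq ∈ {I^B I^B, I^B i}.
Weight each parental genotype pair by prior × P(type-O child):
  I^B i × I^B i: posterior weight 1; P(next child type O) = 1/4.
Weighted sum = 1/4.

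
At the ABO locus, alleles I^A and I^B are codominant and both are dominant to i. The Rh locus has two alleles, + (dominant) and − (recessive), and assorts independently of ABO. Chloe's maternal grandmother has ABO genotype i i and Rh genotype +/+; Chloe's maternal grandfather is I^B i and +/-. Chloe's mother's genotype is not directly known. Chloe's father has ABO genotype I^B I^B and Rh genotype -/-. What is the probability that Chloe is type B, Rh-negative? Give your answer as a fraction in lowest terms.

Chloe's mother's ABO genotype from i i × I^B i: 1/2 I^B i, 1/2 i i.
Crossing each possibility with the father I^B I^B and summing P(type B): 1/2·1 + 1/2·1 = 1.
Similarly for Rh via the mother's Rh distribution: P(Rh-) = 1/4.
Independent loci: 1 × 1/4 = 1/4.

1/4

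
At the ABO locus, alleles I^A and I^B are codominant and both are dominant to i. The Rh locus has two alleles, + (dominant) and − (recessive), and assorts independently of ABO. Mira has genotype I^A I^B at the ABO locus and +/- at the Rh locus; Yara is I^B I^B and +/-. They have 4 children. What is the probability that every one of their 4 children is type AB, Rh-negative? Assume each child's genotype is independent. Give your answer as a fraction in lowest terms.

1/4096

ABO cross I^A I^B × I^B I^B → 1/2 B, 1/2 AB.
Rh cross +/- × +/- → 3/4 Rh+, 1/4 Rh-; so P(type AB, Rh-negative) = 1/2 × 1/4 = 1/8 per child.
All 4 independent: (1/8)^4 = 1/4096.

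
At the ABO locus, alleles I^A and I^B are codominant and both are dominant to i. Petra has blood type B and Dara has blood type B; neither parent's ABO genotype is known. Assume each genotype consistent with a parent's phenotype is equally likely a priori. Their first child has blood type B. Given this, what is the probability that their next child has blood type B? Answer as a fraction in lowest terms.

19/20

Possible genotypes: Petra ∈ {I^B I^B, I^B i}; Dara ∈ {I^B I^B, I^B i}.
Weight each parental genotype pair by prior × P(type-B child):
  I^B I^B × I^B I^B: posterior weight 4/15; P(next child type B) = 1.
  I^B I^B × I^B i: posterior weight 4/15; P(next child type B) = 1.
  I^B i × I^B I^B: posterior weight 4/15; P(next child type B) = 1.
  I^B i × I^B i: posterior weight 1/5; P(next child type B) = 3/4.
Weighted sum = 19/20.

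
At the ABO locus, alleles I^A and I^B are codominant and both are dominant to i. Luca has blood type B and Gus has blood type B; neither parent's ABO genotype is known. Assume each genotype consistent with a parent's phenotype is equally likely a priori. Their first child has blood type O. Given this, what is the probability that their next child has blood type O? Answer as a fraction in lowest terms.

Possible genotypes: Luca ∈ {I^B I^B, I^B i}; Gus ∈ {I^B I^B, I^B i}.
Weight each parental genotype pair by prior × P(type-O child):
  I^B i × I^B i: posterior weight 1; P(next child type O) = 1/4.
Weighted sum = 1/4.

1/4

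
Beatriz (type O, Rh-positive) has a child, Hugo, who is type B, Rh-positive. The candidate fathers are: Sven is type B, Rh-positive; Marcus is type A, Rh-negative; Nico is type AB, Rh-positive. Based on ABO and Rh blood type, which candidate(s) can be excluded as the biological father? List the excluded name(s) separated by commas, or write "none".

A candidate is excluded only if no genotype consistent with his phenotype could produce a type B, Rh-positive child with a type O, Rh-positive mother.
Marcus (type A, Rh-): no genotype consistent with that phenotype can produce a type-B Rh+ child with a type-O mother.

Marcus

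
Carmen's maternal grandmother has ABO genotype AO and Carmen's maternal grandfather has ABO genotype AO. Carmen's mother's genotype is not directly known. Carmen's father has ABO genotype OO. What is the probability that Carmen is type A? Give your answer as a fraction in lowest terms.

1/2

Carmen's mother's ABO genotype from AO × AO: 1/4 AA, 1/2 AO, 1/4 OO.
Crossing each possibility with the father OO and summing P(type A): 1/4·1 + 1/2·1/2 + 1/4·0 = 1/2.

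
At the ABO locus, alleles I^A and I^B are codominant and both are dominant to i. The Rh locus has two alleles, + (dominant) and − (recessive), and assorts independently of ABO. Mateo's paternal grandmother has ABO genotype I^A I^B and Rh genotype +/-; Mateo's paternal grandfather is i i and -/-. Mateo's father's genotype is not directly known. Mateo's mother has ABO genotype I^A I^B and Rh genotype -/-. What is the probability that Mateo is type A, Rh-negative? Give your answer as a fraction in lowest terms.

Mateo's father's ABO genotype from I^A I^B × i i: 1/2 I^A i, 1/2 I^B i.
Crossing each possibility with the mother I^A I^B and summing P(type A): 1/2·1/2 + 1/2·1/4 = 3/8.
Similarly for Rh via the father's Rh distribution: P(Rh-) = 3/4.
Independent loci: 3/8 × 3/4 = 9/32.

9/32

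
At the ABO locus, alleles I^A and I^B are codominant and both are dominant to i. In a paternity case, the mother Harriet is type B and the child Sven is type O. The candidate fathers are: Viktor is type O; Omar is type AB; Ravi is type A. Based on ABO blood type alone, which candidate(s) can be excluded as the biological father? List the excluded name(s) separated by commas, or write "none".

A candidate is excluded only if no genotype consistent with his phenotype could produce a type O child with a type B mother.
Omar (type AB): no genotype consistent with that phenotype can produce a type-O child with a type-B mother.

Omar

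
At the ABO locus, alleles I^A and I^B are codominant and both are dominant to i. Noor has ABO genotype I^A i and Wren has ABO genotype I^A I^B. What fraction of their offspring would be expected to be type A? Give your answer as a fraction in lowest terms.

1/2

ABO cross I^A i × I^A I^B → offspring phenotypes: 1/2 A, 1/4 B, 1/4 AB.
So P(type A) = 1/2.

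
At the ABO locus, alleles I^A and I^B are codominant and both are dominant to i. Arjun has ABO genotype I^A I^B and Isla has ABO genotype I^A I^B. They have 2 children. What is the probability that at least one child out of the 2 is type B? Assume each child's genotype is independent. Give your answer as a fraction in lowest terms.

ABO cross I^A I^B × I^A I^B → 1/4 A, 1/4 B, 1/2 AB.
So P(type B) = 1/4 per child.
P(none) = (3/4)^2 = 9/16; P(at least one) = 1 − 9/16 = 7/16.

7/16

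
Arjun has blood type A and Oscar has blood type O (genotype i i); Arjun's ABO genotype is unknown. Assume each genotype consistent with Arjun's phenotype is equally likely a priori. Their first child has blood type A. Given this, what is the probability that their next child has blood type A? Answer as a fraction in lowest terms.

Possible genotypes: Arjun ∈ {I^A I^A, I^A i}; Oscar ∈ {i i}.
Weight each parental genotype pair by prior × P(type-A child):
  I^A I^A × i i: posterior weight 2/3; P(next child type A) = 1.
  I^A i × i i: posterior weight 1/3; P(next child type A) = 1/2.
Weighted sum = 5/6.

5/6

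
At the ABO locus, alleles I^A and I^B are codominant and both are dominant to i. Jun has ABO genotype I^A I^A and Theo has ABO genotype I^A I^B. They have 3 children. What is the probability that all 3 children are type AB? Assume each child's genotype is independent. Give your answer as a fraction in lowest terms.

1/8

ABO cross I^A I^A × I^A I^B → 1/2 A, 1/2 AB.
So P(type AB) = 1/2 per child.
All 3 independent: (1/2)^3 = 1/8.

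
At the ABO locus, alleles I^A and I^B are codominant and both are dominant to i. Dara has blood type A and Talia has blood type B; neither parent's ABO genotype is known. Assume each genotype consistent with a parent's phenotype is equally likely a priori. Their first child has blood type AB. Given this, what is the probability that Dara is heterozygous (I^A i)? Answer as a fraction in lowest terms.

1/3

Possible genotypes: Dara ∈ {I^A I^A, I^A i}; Talia ∈ {I^B I^B, I^B i}.
Weight each parental genotype pair by prior × P(type-AB child):
  I^A I^A × I^B I^B: posterior weight 4/9.
  I^A I^A × I^B i: posterior weight 2/9.
  I^A i × I^B I^B: posterior weight 2/9.
  I^A i × I^B i: posterior weight 1/9.
Sum the posterior weight over pairs where Dara is I^A i: 1/3.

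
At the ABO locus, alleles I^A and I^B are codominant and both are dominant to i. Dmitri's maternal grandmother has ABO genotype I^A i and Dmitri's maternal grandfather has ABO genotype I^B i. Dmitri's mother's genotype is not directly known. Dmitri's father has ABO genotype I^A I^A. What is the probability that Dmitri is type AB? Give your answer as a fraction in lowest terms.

1/4

Dmitri's mother's ABO genotype from I^A i × I^B i: 1/4 I^A I^B, 1/4 I^A i, 1/4 I^B i, 1/4 i i.
Crossing each possibility with the father I^A I^A and summing P(type AB): 1/4·1/2 + 1/4·0 + 1/4·1/2 + 1/4·0 = 1/4.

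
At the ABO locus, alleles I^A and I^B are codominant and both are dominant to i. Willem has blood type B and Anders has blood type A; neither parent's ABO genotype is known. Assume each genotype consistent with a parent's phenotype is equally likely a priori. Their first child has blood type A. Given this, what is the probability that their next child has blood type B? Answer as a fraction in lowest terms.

Possible genotypes: Willem ∈ {I^B I^B, I^B i}; Anders ∈ {I^A I^A, I^A i}.
Weight each parental genotype pair by prior × P(type-A child):
  I^B i × I^A I^A: posterior weight 2/3; P(next child type B) = 0.
  I^B i × I^A i: posterior weight 1/3; P(next child type B) = 1/4.
Weighted sum = 1/12.

1/12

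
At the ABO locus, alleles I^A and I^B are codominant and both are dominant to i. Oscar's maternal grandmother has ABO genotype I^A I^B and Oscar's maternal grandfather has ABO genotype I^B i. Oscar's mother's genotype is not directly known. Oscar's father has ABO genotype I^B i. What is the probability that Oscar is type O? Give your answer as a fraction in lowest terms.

1/8

Oscar's mother's ABO genotype from I^A I^B × I^B i: 1/4 I^A I^B, 1/4 I^A i, 1/4 I^B I^B, 1/4 I^B i.
Crossing each possibility with the father I^B i and summing P(type O): 1/4·0 + 1/4·1/4 + 1/4·0 + 1/4·1/4 = 1/8.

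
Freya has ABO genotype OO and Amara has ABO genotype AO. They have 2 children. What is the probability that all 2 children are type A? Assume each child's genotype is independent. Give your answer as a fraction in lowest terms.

1/4

ABO cross OO × AO → 1/2 O, 1/2 A.
So P(type A) = 1/2 per child.
All 2 independent: (1/2)^2 = 1/4.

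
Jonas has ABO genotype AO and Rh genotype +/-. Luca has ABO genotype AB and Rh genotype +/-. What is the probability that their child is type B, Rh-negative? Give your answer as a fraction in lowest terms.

1/16

ABO cross AO × AB → offspring phenotypes: 1/2 A, 1/4 B, 1/4 AB.
Rh cross +/- × +/- → 3/4 Rh+, 1/4 Rh-.
Independent loci: P(type B, Rh-negative) = 1/4 × 1/4 = 1/16.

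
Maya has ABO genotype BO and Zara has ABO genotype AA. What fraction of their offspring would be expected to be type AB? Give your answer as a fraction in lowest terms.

1/2

ABO cross BO × AA → offspring phenotypes: 1/2 A, 1/2 AB.
So P(type AB) = 1/2.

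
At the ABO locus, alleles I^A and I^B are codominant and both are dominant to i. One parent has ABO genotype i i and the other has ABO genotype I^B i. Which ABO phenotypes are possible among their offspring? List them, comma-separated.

O, B

Gametes from i i × I^B i give offspring ABO genotypes I^B i, i i, i.e. phenotypes O, B.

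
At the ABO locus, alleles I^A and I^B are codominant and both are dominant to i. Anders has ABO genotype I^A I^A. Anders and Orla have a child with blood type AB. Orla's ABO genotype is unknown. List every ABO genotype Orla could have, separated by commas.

For each candidate genotype of Orla, check whether crossing it with I^A I^A can produce every observed child phenotype.
  I^A I^A → possible child types {A} ✗
  I^A I^B → possible child types {A, AB} ✓
  I^A i → possible child types {A} ✗
  I^B I^B → possible child types {AB} ✓
  I^B i → possible child types {A, AB} ✓
  i i → possible child types {A} ✗

I^A I^B, I^B I^B, I^B i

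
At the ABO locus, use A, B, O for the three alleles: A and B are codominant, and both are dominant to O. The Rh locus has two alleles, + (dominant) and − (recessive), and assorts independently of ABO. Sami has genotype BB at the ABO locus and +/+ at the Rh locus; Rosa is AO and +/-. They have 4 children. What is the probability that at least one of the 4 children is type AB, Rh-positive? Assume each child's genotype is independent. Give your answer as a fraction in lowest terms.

ABO cross BB × AO → 1/2 B, 1/2 AB.
Rh cross +/+ × +/- → 1 Rh+; so P(type AB, Rh-positive) = 1/2 × 1 = 1/2 per child.
P(none) = (1/2)^4 = 1/16; P(at least one) = 1 − 1/16 = 15/16.

15/16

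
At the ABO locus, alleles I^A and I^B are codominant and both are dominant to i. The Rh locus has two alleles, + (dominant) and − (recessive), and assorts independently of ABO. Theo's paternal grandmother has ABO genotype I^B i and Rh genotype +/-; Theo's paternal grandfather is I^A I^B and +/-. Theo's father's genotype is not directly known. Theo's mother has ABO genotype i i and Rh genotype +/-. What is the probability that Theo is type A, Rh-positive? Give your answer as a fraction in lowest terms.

Theo's father's ABO genotype from I^B i × I^A I^B: 1/4 I^A I^B, 1/4 I^A i, 1/4 I^B I^B, 1/4 I^B i.
Crossing each possibility with the mother i i and summing P(type A): 1/4·1/2 + 1/4·1/2 + 1/4·0 + 1/4·0 = 1/4.
Similarly for Rh via the father's Rh distribution: P(Rh+) = 3/4.
Independent loci: 1/4 × 3/4 = 3/16.

3/16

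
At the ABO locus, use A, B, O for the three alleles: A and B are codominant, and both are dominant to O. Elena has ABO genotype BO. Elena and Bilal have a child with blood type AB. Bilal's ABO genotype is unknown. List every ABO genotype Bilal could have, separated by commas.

For each candidate genotype of Bilal, check whether crossing it with BO can produce every observed child phenotype.
  AA → possible child types {A, AB} ✓
  AB → possible child types {A, B, AB} ✓
  AO → possible child types {O, A, B, AB} ✓
  BB → possible child types {B} ✗
  BO → possible child types {O, B} ✗
  OO → possible child types {O, B} ✗

AA, AB, AO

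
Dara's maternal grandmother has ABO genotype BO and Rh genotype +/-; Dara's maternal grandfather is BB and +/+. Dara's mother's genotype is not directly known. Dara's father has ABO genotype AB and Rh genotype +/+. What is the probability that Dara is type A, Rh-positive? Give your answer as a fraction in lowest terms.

1/8

Dara's mother's ABO genotype from BO × BB: 1/2 BB, 1/2 BO.
Crossing each possibility with the father AB and summing P(type A): 1/2·0 + 1/2·1/4 = 1/8.
Similarly for Rh via the mother's Rh distribution: P(Rh+) = 1.
Independent loci: 1/8 × 1 = 1/8.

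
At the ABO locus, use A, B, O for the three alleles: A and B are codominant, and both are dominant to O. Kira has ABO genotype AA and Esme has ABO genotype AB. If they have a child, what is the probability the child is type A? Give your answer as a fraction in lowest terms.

ABO cross AA × AB → offspring phenotypes: 1/2 A, 1/2 AB.
So P(type A) = 1/2.

1/2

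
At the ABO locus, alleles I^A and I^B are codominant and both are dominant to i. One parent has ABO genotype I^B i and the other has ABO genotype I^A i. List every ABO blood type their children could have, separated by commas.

Gametes from I^B i × I^A i give offspring ABO genotypes I^A I^B, I^A i, I^B i, i i, i.e. phenotypes O, A, B, AB.

O, A, B, AB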